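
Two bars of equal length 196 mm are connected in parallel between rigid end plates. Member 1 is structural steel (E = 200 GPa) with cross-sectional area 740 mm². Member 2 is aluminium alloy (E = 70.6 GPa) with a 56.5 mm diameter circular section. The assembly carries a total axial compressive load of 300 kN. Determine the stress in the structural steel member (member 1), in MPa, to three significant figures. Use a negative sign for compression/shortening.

-185 MPa

A_2 = 2507 mm².
Equal strain + equilibrium ⇒ each member carries load in proportion to AE: A₁E₁ = 148000000 N, A₂E₂ = 177000000 N, ΣAE = 325000000 N.
σ₁ = P·E₁/ΣAE = -300000·200000/325000000 = -184.6 MPa.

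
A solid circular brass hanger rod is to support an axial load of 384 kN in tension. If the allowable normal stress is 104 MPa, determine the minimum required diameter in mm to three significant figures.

Required area A ≥ P/σ_allow = 384000/104 = 3692 mm².
For a solid circular section, d ≥ √(4A/π) = 68.57 mm.

68.6 mm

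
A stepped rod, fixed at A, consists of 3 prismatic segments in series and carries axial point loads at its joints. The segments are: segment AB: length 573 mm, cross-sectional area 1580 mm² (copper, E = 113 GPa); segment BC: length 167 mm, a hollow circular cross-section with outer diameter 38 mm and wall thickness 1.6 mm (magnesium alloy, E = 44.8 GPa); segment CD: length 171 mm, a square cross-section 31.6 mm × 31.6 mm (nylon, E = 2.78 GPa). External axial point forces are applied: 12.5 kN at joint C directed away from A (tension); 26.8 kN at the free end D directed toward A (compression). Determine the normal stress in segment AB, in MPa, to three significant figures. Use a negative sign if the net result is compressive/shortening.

Internal axial forces (sectioning from the free end, tension +): N_CD = -26.8 kN, N_BC = -14.3 kN, N_AB = -14.3 kN.
σ_AB = N_AB/A_AB = -14300/1580 = -9.051 MPa.

-9.05 MPa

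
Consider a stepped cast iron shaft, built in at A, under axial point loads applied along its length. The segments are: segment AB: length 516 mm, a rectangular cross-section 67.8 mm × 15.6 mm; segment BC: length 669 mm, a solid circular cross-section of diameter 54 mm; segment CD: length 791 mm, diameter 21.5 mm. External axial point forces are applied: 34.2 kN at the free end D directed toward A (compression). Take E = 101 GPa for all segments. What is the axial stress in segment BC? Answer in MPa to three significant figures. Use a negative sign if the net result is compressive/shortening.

-14.9 MPa

Internal axial forces (sectioning from the free end, tension +): N_CD = -34.2 kN, N_BC = -34.2 kN, N_AB = -34.2 kN.
A_BC = 2290 mm².
σ_BC = N_BC/A_BC = -34200/2290 = -14.93 MPa.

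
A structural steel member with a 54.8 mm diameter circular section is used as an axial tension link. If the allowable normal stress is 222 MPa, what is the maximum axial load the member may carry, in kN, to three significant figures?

A = 2359 mm².
P_max = σ_allow · A = 222 · 2359 = 523600 N = 523.6 kN.

524 kN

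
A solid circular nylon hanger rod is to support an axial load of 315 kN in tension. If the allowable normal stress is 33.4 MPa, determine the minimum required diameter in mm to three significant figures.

110 mm

Required area A ≥ P/σ_allow = 315000/33.4 = 9431 mm².
For a solid circular section, d ≥ √(4A/π) = 109.6 mm.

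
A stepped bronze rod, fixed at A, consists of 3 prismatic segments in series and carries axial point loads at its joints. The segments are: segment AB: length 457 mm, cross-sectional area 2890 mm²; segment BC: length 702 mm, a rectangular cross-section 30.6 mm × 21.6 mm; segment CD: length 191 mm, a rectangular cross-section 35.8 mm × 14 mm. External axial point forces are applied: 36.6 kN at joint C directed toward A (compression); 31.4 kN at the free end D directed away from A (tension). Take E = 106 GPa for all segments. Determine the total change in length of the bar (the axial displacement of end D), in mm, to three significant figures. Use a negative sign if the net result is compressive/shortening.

Internal axial forces (sectioning from the free end, tension +): N_CD = 31.4 kN, N_BC = -5.2 kN, N_AB = -5.2 kN.
A_BC = 661 mm².
A_CD = 501.2 mm².
δ_AB = -5200·457/(2890·106000) = -0.007757 mm
δ_BC = -5200·702/(661·106000) = -0.0521 mm
δ_CD = 31400·191/(501.2·106000) = 0.1129 mm
δ = Σδ_i = 0.05303 mm.

0.0530 mm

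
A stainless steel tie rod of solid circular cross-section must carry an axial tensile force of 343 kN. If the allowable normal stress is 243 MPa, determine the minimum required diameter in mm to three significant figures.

42.4 mm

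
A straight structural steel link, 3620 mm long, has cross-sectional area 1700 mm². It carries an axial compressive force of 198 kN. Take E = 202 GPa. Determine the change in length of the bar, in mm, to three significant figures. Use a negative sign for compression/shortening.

-2.09 mm

δ_mech = NL/(AE) = -198000·3620/(1700·202000) = -2.087 mm.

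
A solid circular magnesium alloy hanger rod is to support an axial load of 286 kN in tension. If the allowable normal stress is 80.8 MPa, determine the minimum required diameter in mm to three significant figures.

67.1 mm

Required area A ≥ P/σ_allow = 286000/80.8 = 3540 mm².
For a solid circular section, d ≥ √(4A/π) = 67.13 mm.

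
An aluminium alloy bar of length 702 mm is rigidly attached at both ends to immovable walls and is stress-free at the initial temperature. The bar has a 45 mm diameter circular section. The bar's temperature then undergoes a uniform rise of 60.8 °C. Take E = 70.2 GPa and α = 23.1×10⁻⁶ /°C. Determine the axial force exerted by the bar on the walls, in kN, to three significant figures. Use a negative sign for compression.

-157 kN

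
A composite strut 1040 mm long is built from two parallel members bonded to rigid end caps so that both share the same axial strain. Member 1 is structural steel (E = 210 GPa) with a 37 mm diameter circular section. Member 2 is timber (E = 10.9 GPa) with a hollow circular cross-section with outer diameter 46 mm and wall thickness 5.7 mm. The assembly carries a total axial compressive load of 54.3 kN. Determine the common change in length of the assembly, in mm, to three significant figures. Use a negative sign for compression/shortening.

-0.242 mm

A_1 = 1075 mm².
A_2 = 721.7 mm².
Equal strain + equilibrium ⇒ each member carries load in proportion to AE: A₁E₁ = 225800000 N, A₂E₂ = 7866000 N, ΣAE = 233700000 N.
δ = PL/ΣAE = -54300·1040/233700000 = -0.2417 mm.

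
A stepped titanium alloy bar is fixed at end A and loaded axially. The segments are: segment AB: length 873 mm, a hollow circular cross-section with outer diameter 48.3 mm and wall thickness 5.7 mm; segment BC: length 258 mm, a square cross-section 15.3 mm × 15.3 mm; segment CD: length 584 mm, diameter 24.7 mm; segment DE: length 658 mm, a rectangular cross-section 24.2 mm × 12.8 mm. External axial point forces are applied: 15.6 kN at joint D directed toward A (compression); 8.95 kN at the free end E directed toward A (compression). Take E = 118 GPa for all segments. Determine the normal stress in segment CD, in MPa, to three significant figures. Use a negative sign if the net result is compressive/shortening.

-51.2 MPa

Internal axial forces (sectioning from the free end, tension +): N_DE = -8.95 kN, N_CD = -24.55 kN, N_BC = -24.55 kN, N_AB = -24.55 kN.
A_CD = 479.2 mm².
σ_CD = N_CD/A_CD = -24550/479.2 = -51.24 MPa.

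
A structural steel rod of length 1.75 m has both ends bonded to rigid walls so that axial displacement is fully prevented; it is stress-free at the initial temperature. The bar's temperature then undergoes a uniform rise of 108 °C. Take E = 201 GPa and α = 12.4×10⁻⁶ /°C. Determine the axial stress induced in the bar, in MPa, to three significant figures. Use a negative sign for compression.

Free thermal expansion αLΔT = 12.4e-6 · 1750 · 108 = 2.344 mm.
The walls impose strain ε = −(2.344)/1750 = -1.3392e-03; σ = Eε = 201000 · -1.3392e-03 = -269.2 MPa.

-269 MPa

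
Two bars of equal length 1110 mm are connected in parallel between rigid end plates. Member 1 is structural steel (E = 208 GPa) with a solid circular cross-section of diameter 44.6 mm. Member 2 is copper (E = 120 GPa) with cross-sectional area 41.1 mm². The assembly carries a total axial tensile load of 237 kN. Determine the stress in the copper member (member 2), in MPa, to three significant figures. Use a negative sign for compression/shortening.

A_1 = 1562 mm².
Equal strain + equilibrium ⇒ each member carries load in proportion to AE: A₁E₁ = 325000000 N, A₂E₂ = 4932000 N, ΣAE = 329900000 N.
σ₂ = P·E₂/ΣAE = 237000·120000/329900000 = 86.21 MPa.

86.2 MPa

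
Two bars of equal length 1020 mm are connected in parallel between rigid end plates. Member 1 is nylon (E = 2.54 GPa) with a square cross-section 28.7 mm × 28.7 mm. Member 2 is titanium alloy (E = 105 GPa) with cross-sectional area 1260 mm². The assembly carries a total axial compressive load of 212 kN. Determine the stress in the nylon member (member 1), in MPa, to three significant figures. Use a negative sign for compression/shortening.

-4.01 MPa

A_1 = 823.7 mm².
Equal strain + equilibrium ⇒ each member carries load in proportion to AE: A₁E₁ = 2092000 N, A₂E₂ = 132300000 N, ΣAE = 134400000 N.
σ₁ = P·E₁/ΣAE = -212000·2540/134400000 = -4.007 MPa.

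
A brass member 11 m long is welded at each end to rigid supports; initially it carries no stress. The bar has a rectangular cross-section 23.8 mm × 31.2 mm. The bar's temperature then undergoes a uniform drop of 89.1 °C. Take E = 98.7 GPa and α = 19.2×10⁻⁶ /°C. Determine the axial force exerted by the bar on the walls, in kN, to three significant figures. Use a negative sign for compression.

Free thermal expansion αLΔT = 19.2e-6 · 11000 · -89.1 = -18.82 mm.
The walls impose strain ε = −(-18.82)/11000 = 1.7107e-03; σ = Eε = 98700 · 1.7107e-03 = 168.8 MPa.
Wall reaction R = σ·A = 168.8·742.6 = 125400 N = 125.4 kN.

125 kN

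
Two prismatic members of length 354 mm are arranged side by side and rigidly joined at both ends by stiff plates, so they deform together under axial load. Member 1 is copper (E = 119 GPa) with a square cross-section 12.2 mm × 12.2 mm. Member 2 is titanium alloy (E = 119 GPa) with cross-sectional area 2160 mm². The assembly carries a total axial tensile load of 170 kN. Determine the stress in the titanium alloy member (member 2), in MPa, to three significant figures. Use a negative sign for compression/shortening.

A_1 = 148.8 mm².
Equal strain + equilibrium ⇒ each member carries load in proportion to AE: A₁E₁ = 17710000 N, A₂E₂ = 257000000 N, ΣAE = 274800000 N.
σ₂ = P·E₂/ΣAE = 170000·119000/274800000 = 73.63 MPa.

73.6 MPa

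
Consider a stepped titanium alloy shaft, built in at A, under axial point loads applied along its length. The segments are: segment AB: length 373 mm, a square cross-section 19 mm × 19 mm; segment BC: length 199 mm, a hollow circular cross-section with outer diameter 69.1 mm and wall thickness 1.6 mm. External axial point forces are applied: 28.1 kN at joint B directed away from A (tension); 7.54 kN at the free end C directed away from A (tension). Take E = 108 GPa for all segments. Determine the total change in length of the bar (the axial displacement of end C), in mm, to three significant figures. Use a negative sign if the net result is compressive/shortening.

0.382 mm

Internal axial forces (sectioning from the free end, tension +): N_BC = 7.54 kN, N_AB = 35.64 kN.
A_AB = 361 mm².
A_BC = 339.3 mm².
δ_AB = 35640·373/(361·108000) = 0.341 mm
δ_BC = 7540·199/(339.3·108000) = 0.04095 mm
δ = Σδ_i = 0.3819 mm.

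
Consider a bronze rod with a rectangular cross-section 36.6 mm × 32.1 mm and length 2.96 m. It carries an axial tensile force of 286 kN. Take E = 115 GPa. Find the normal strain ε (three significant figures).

0.00212

A = 1175 mm².
σ = N/A = 243.4 MPa; ε = σ/E = 243.4/115000 = 2.117e-03.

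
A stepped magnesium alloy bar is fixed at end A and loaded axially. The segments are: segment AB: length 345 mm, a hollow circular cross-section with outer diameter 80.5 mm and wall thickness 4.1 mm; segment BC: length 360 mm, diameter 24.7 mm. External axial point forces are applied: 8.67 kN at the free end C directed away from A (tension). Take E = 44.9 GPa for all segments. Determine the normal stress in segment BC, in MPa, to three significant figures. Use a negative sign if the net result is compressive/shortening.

Internal axial forces (sectioning from the free end, tension +): N_BC = 8.67 kN, N_AB = 8.67 kN.
A_BC = 479.2 mm².
σ_BC = N_BC/A_BC = 8670/479.2 = 18.09 MPa.

18.1 MPa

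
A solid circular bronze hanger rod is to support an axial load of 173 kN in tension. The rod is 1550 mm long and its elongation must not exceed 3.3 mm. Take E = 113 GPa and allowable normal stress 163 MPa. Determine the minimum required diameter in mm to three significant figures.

Required area A ≥ P/σ_allow = 173000/163 = 1061 mm².
For a solid circular section, d ≥ √(4A/π) = 36.76 mm.
Elongation limit: A ≥ PL/(Eδ_allow) = 173000·1550/(113000·3.3) = 719.1 mm² ⇒ d ≥ 30.26 mm.
The stress limit governs.

36.8 mm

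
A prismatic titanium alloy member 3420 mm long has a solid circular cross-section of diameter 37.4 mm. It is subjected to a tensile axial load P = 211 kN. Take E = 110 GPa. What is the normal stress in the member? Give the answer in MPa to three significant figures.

192 MPa

A = 1099 mm².
σ = N/A = 211000/1099 = 192.1 MPa.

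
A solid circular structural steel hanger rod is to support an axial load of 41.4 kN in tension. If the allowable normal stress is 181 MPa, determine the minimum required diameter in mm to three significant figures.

Required area A ≥ P/σ_allow = 41400/181 = 228.7 mm².
For a solid circular section, d ≥ √(4A/π) = 17.07 mm.

17.1 mm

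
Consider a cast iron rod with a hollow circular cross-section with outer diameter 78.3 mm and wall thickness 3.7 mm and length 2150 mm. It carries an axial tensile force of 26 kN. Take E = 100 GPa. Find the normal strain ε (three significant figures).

A = 867.1 mm².
σ = N/A = 29.98 MPa; ε = σ/E = 29.98/100000 = 2.998e-04.

3.00e-04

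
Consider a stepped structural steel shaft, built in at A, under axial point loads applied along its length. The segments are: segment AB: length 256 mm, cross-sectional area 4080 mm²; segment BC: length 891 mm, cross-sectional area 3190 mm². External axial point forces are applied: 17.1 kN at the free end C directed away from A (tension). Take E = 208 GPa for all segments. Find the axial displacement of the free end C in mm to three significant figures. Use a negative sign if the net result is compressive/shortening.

0.0281 mm

Internal axial forces (sectioning from the free end, tension +): N_BC = 17.1 kN, N_AB = 17.1 kN.
δ_AB = 17100·256/(4080·208000) = 0.005158 mm
δ_BC = 17100·891/(3190·208000) = 0.02296 mm
δ = Σδ_i = 0.02812 mm.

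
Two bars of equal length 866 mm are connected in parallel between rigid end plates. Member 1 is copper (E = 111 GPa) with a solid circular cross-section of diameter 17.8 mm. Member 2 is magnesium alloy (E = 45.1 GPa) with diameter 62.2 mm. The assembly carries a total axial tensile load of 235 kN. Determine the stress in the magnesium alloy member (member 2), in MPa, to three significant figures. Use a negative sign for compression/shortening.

64.4 MPa

A_1 = 248.8 mm².
A_2 = 3039 mm².
Equal strain + equilibrium ⇒ each member carries load in proportion to AE: A₁E₁ = 27620000 N, A₂E₂ = 137000000 N, ΣAE = 164700000 N.
σ₂ = P·E₂/ΣAE = 235000·45100/164700000 = 64.37 MPa.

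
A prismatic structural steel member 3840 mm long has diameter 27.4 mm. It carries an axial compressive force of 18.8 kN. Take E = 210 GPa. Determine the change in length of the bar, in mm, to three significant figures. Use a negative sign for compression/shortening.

A = 589.6 mm².
δ_mech = NL/(AE) = -18800·3840/(589.6·210000) = -0.583 mm.

-0.583 mm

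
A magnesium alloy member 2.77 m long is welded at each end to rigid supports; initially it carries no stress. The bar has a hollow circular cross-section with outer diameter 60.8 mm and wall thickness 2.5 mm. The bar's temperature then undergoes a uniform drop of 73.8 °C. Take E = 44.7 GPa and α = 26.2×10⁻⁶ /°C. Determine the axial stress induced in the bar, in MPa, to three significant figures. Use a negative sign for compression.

86.4 MPa

Free thermal expansion αLΔT = 26.2e-6 · 2770 · -73.8 = -5.356 mm.
The walls impose strain ε = −(-5.356)/2770 = 1.9336e-03; σ = Eε = 44700 · 1.9336e-03 = 86.43 MPa.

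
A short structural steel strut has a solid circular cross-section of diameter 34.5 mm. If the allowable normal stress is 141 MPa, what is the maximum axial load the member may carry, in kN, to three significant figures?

132 kN

A = 934.8 mm².
P_max = σ_allow · A = 141 · 934.8 = 131800 N = 131.8 kN.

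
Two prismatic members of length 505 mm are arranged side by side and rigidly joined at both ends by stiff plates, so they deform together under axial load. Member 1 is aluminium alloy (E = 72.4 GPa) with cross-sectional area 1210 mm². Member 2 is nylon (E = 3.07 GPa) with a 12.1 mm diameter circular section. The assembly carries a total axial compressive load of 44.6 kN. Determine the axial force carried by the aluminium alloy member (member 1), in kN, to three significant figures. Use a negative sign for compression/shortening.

A_2 = 115 mm².
Equal strain + equilibrium ⇒ each member carries load in proportion to AE: A₁E₁ = 87600000 N, A₂E₂ = 353000 N, ΣAE = 87960000 N.
F₁ = P·A₁E₁/ΣAE = -44600·87600000/87960000 = -44420 N.

-44.4 kN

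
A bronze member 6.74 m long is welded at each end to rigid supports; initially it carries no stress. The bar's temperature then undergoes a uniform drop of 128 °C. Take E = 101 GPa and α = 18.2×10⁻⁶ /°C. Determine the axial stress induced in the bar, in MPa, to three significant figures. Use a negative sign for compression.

Free thermal expansion αLΔT = 18.2e-6 · 6740 · -128 = -15.7 mm.
The walls impose strain ε = −(-15.7)/6740 = 2.3296e-03; σ = Eε = 101000 · 2.3296e-03 = 235.3 MPa.

235 MPa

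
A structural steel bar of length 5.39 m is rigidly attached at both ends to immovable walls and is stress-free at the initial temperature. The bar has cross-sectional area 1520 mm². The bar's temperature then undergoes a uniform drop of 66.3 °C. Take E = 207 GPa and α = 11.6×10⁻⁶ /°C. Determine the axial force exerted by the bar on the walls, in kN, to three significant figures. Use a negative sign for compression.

242 kN

Free thermal expansion αLΔT = 11.6e-6 · 5390 · -66.3 = -4.145 mm.
The walls impose strain ε = −(-4.145)/5390 = 7.6908e-04; σ = Eε = 207000 · 7.6908e-04 = 159.2 MPa.
Wall reaction R = σ·A = 159.2·1520 = 242000 N = 242 kN.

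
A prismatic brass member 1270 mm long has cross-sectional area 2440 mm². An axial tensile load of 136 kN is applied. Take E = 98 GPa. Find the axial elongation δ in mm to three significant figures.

δ_mech = NL/(AE) = 136000·1270/(2440·98000) = 0.7223 mm.

0.722 mm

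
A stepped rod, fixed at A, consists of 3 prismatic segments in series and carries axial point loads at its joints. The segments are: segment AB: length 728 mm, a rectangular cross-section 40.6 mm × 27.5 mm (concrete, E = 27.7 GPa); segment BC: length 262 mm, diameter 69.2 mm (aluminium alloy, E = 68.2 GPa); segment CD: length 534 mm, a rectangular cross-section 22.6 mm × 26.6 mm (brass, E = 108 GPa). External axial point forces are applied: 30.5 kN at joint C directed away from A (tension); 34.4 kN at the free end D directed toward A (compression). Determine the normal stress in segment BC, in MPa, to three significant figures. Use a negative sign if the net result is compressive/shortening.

Internal axial forces (sectioning from the free end, tension +): N_CD = -34.4 kN, N_BC = -3.9 kN, N_AB = -3.9 kN.
A_BC = 3761 mm².
σ_BC = N_BC/A_BC = -3900/3761 = -1.037 MPa.

-1.04 MPa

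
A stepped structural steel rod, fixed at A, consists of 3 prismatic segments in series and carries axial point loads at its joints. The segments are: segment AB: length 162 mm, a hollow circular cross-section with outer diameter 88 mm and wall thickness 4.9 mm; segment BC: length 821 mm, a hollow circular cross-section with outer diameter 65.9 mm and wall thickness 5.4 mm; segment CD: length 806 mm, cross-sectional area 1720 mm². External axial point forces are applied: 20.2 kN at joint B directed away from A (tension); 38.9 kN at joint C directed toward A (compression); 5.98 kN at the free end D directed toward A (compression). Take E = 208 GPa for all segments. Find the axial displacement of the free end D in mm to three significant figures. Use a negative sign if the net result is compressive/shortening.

-0.201 mm

Internal axial forces (sectioning from the free end, tension +): N_CD = -5.98 kN, N_BC = -44.88 kN, N_AB = -24.68 kN.
A_AB = 1279 mm².
A_BC = 1026 mm².
δ_AB = -24680·162/(1279·208000) = -0.01503 mm
δ_BC = -44880·821/(1026·208000) = -0.1726 mm
δ_CD = -5980·806/(1720·208000) = -0.01347 mm
δ = Σδ_i = -0.2011 mm.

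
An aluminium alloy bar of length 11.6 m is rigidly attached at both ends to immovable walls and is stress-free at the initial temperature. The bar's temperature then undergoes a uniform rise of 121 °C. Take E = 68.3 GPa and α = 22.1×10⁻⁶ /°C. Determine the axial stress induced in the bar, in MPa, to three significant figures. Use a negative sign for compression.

Free thermal expansion αLΔT = 22.1e-6 · 11600 · 121 = 31.02 mm.
The walls impose strain ε = −(31.02)/11600 = -2.6741e-03; σ = Eε = 68300 · -2.6741e-03 = -182.6 MPa.

-183 MPa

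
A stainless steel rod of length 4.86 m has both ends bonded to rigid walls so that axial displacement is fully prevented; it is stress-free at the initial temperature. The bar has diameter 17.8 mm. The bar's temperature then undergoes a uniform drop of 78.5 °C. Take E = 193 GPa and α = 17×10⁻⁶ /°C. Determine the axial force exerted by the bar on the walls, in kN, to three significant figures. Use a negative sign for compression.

64.1 kN

Free thermal expansion αLΔT = 17e-6 · 4860 · -78.5 = -6.486 mm.
The walls impose strain ε = −(-6.486)/4860 = 1.3345e-03; σ = Eε = 193000 · 1.3345e-03 = 257.6 MPa.
Wall reaction R = σ·A = 257.6·248.8 = 64090 N = 64.09 kN.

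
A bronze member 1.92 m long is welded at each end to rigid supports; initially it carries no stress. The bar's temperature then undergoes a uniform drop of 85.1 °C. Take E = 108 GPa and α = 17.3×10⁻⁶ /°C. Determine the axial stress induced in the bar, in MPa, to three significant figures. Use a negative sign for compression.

159 MPa

Free thermal expansion αLΔT = 17.3e-6 · 1920 · -85.1 = -2.827 mm.
The walls impose strain ε = −(-2.827)/1920 = 1.4722e-03; σ = Eε = 108000 · 1.4722e-03 = 159 MPa.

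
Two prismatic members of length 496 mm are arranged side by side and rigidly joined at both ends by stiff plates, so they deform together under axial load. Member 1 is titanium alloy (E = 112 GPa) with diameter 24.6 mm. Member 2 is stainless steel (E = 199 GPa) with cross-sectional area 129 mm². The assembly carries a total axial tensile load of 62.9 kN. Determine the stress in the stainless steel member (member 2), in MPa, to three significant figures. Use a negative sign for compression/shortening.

159 MPa

A_1 = 475.3 mm².
Equal strain + equilibrium ⇒ each member carries load in proportion to AE: A₁E₁ = 53230000 N, A₂E₂ = 25670000 N, ΣAE = 78900000 N.
σ₂ = P·E₂/ΣAE = 62900·199000/78900000 = 158.6 MPa.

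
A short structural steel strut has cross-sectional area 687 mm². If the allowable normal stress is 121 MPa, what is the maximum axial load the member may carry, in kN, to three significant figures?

P_max = σ_allow · A = 121 · 687 = 83130 N = 83.13 kN.

83.1 kN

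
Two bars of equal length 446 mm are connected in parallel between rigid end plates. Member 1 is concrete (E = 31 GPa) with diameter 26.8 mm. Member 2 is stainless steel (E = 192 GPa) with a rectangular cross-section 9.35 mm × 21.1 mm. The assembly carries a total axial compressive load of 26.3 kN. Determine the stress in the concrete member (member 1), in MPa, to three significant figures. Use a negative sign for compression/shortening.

A_1 = 564.1 mm².
A_2 = 197.3 mm².
Equal strain + equilibrium ⇒ each member carries load in proportion to AE: A₁E₁ = 17490000 N, A₂E₂ = 37880000 N, ΣAE = 55370000 N.
σ₁ = P·E₁/ΣAE = -26300·31000/55370000 = -14.73 MPa.

-14.7 MPa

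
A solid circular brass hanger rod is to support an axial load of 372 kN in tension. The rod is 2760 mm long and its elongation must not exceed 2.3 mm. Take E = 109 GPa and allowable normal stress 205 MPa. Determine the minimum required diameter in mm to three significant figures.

Required area A ≥ P/σ_allow = 372000/205 = 1815 mm².
For a solid circular section, d ≥ √(4A/π) = 48.07 mm.
Elongation limit: A ≥ PL/(Eδ_allow) = 372000·2760/(109000·2.3) = 4095 mm² ⇒ d ≥ 72.21 mm.
The elongation limit governs.

72.2 mm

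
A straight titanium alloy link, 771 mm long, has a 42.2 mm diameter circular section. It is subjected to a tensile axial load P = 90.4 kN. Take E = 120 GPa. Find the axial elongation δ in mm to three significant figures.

0.415 mm

A = 1399 mm².
δ_mech = NL/(AE) = 90400·771/(1399·120000) = 0.4153 mm.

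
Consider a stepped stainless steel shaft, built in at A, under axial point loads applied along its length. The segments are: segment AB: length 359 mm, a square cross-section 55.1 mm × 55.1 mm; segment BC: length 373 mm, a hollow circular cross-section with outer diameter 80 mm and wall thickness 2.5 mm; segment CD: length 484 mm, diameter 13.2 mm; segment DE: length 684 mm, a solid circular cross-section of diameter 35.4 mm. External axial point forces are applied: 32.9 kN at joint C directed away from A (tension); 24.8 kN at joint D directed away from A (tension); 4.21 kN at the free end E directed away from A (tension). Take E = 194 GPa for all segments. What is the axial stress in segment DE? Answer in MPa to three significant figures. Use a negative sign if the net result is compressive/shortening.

Internal axial forces (sectioning from the free end, tension +): N_DE = 4.21 kN, N_CD = 29.01 kN, N_BC = 61.91 kN, N_AB = 61.91 kN.
A_DE = 984.2 mm².
σ_DE = N_DE/A_DE = 4210/984.2 = 4.277 MPa.

4.28 MPa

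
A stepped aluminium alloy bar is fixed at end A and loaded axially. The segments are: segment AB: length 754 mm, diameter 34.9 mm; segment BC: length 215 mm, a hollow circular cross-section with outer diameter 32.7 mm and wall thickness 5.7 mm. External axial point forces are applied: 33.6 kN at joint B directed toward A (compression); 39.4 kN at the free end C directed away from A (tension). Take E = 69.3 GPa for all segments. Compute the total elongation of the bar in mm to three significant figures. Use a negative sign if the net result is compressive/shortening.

0.319 mm

Internal axial forces (sectioning from the free end, tension +): N_BC = 39.4 kN, N_AB = 5.8 kN.
A_AB = 956.6 mm².
A_BC = 483.5 mm².
δ_AB = 5800·754/(956.6·69300) = 0.06597 mm
δ_BC = 39400·215/(483.5·69300) = 0.2528 mm
δ = Σδ_i = 0.3188 mm.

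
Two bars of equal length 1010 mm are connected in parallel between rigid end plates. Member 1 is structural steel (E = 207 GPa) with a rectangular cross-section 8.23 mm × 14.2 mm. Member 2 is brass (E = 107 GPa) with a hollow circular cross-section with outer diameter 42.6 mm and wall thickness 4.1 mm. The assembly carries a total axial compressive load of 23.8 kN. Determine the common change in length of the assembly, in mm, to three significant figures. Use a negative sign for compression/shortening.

A_1 = 116.9 mm².
A_2 = 495.9 mm².
Equal strain + equilibrium ⇒ each member carries load in proportion to AE: A₁E₁ = 24190000 N, A₂E₂ = 53060000 N, ΣAE = 77250000 N.
δ = PL/ΣAE = -23800·1010/77250000 = -0.3112 mm.

-0.311 mm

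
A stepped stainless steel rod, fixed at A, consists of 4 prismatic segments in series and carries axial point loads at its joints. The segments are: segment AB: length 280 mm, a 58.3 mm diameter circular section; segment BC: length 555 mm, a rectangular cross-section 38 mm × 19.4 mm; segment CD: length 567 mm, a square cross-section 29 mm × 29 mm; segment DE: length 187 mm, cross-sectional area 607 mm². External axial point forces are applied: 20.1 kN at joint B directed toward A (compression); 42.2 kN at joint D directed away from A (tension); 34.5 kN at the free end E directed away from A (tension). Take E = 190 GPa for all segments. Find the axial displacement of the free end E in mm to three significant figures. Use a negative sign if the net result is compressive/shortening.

Internal axial forces (sectioning from the free end, tension +): N_DE = 34.5 kN, N_CD = 76.7 kN, N_BC = 76.7 kN, N_AB = 56.6 kN.
A_AB = 2669 mm².
A_BC = 737.2 mm².
A_CD = 841 mm².
δ_AB = 56600·280/(2669·190000) = 0.03125 mm
δ_BC = 76700·555/(737.2·190000) = 0.3039 mm
δ_CD = 76700·567/(841·190000) = 0.2722 mm
δ_DE = 34500·187/(607·190000) = 0.05594 mm
δ = Σδ_i = 0.6633 mm.

0.663 mm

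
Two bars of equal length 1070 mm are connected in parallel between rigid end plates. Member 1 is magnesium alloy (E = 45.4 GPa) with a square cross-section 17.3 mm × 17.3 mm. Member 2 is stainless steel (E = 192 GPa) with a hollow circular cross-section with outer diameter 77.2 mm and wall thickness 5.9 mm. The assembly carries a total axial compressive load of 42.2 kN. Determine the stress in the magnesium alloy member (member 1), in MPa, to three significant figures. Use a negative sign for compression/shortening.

-7.17 MPa

A_1 = 299.3 mm².
A_2 = 1322 mm².
Equal strain + equilibrium ⇒ each member carries load in proportion to AE: A₁E₁ = 13590000 N, A₂E₂ = 253700000 N, ΣAE = 267300000 N.
σ₁ = P·E₁/ΣAE = -42200·45400/267300000 = -7.167 MPa.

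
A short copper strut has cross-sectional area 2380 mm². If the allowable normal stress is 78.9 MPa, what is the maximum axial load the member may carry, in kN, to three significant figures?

188 kN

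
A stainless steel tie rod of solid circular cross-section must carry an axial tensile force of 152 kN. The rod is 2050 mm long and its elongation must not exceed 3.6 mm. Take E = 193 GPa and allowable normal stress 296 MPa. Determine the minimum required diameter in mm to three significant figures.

Required area A ≥ P/σ_allow = 152000/296 = 513.5 mm².
For a solid circular section, d ≥ √(4A/π) = 25.57 mm.
Elongation limit: A ≥ PL/(Eδ_allow) = 152000·2050/(193000·3.6) = 448.5 mm² ⇒ d ≥ 23.9 mm.
The stress limit governs.

25.6 mm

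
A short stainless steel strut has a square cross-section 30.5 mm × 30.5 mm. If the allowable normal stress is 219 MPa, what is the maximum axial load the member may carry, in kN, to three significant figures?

204 kN

A = 930.2 mm².
P_max = σ_allow · A = 219 · 930.2 = 203700 N = 203.7 kN.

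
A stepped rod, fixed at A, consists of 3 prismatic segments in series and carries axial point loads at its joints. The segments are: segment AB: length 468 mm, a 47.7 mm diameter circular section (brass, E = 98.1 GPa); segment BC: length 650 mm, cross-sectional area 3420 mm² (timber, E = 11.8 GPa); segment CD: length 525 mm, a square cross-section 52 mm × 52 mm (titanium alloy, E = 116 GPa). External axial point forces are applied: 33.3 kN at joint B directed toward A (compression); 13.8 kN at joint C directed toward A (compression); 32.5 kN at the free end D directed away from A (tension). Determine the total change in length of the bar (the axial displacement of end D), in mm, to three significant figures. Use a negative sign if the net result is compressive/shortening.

Internal axial forces (sectioning from the free end, tension +): N_CD = 32.5 kN, N_BC = 18.7 kN, N_AB = -14.6 kN.
A_AB = 1787 mm².
A_CD = 2704 mm².
δ_AB = -14600·468/(1787·98100) = -0.03898 mm
δ_BC = 18700·650/(3420·11800) = 0.3012 mm
δ_CD = 32500·525/(2704·116000) = 0.0544 mm
δ = Σδ_i = 0.3166 mm.

0.317 mm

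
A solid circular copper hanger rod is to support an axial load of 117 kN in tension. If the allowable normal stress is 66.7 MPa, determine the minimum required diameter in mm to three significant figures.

47.3 mm

Required area A ≥ P/σ_allow = 117000/66.7 = 1754 mm².
For a solid circular section, d ≥ √(4A/π) = 47.26 mm.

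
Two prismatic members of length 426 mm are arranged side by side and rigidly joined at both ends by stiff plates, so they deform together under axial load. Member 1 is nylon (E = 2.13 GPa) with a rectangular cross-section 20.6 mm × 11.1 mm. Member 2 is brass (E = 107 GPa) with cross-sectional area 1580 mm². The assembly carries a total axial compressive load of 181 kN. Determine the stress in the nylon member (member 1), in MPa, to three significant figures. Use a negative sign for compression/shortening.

A_1 = 228.7 mm².
Equal strain + equilibrium ⇒ each member carries load in proportion to AE: A₁E₁ = 487000 N, A₂E₂ = 169100000 N, ΣAE = 169500000 N.
σ₁ = P·E₁/ΣAE = -181000·2130/169500000 = -2.274 MPa.

-2.27 MPa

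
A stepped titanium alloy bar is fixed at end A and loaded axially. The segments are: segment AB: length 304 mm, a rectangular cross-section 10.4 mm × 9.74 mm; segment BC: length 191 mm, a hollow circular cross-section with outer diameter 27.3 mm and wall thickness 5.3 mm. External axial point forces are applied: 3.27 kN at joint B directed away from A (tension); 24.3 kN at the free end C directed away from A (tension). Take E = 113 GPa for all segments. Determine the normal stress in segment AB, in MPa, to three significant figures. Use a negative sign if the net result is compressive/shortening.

Internal axial forces (sectioning from the free end, tension +): N_BC = 24.3 kN, N_AB = 27.57 kN.
A_AB = 101.3 mm².
σ_AB = N_AB/A_AB = 27570/101.3 = 272.2 MPa.

272 MPa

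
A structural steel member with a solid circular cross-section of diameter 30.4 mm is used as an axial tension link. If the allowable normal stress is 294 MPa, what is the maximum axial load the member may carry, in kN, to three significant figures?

213 kN

A = 725.8 mm².
P_max = σ_allow · A = 294 · 725.8 = 213400 N = 213.4 kN.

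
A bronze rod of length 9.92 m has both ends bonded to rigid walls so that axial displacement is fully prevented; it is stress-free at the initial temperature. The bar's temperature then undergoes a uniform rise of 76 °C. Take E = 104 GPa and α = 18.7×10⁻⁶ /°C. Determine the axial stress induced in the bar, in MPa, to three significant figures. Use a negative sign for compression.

-148 MPa

Free thermal expansion αLΔT = 18.7e-6 · 9920 · 76 = 14.1 mm.
The walls impose strain ε = −(14.1)/9920 = -1.4212e-03; σ = Eε = 104000 · -1.4212e-03 = -147.8 MPa.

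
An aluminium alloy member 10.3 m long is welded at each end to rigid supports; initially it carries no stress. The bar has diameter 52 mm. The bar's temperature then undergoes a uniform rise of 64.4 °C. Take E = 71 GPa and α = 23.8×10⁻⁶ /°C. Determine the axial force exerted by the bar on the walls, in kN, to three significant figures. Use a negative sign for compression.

Free thermal expansion αLΔT = 23.8e-6 · 10300 · 64.4 = 15.79 mm.
The walls impose strain ε = −(15.79)/10300 = -1.5327e-03; σ = Eε = 71000 · -1.5327e-03 = -108.8 MPa.
Wall reaction R = σ·A = -108.8·2124 = -231100 N = -231.1 kN.

-231 kN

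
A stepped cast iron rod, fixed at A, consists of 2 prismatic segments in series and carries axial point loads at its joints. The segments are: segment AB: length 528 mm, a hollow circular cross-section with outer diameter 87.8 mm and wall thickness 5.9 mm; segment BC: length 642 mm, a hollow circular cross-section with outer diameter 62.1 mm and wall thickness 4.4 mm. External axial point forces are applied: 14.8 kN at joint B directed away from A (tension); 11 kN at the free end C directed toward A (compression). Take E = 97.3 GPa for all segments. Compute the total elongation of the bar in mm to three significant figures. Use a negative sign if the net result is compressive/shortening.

Internal axial forces (sectioning from the free end, tension +): N_BC = -11 kN, N_AB = 3.8 kN.
A_AB = 1518 mm².
A_BC = 797.6 mm².
δ_AB = 3800·528/(1518·97300) = 0.01358 mm
δ_BC = -11000·642/(797.6·97300) = -0.091 mm
δ = Σδ_i = -0.07742 mm.

-0.0774 mm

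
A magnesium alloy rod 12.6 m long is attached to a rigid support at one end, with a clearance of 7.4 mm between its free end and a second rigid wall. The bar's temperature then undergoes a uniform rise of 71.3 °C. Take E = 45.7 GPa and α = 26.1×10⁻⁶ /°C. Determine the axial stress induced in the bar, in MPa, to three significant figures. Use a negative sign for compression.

-58.2 MPa

Free thermal expansion αLΔT = 26.1e-6 · 12600 · 71.3 = 23.45 mm.
The walls engage after the gap closes; constrained expansion = 23.45 − 7.4 = 16.05 mm.
The walls impose strain ε = −(16.05)/12600 = -1.2736e-03; σ = Eε = 45700 · -1.2736e-03 = -58.2 MPa.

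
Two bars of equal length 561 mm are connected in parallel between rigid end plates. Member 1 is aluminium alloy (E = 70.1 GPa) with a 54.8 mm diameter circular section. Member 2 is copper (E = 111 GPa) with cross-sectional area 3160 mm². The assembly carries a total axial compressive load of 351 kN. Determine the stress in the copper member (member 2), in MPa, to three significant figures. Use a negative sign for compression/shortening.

A_1 = 2359 mm².
Equal strain + equilibrium ⇒ each member carries load in proportion to AE: A₁E₁ = 165300000 N, A₂E₂ = 350800000 N, ΣAE = 516100000 N.
σ₂ = P·E₂/ΣAE = -351000·111000/516100000 = -75.49 MPa.

-75.5 MPa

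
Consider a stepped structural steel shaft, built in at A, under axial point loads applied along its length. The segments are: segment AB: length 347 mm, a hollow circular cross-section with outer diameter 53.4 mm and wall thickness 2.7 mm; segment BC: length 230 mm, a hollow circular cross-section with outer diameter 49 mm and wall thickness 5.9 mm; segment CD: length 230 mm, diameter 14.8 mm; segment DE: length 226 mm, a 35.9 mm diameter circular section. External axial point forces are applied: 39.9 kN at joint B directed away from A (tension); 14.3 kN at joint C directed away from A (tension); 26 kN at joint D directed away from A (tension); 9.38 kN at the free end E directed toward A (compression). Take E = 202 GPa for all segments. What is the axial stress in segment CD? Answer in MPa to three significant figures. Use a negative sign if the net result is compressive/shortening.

96.6 MPa

Internal axial forces (sectioning from the free end, tension +): N_DE = -9.38 kN, N_CD = 16.62 kN, N_BC = 30.92 kN, N_AB = 70.82 kN.
A_CD = 172 mm².
σ_CD = N_CD/A_CD = 16620/172 = 96.61 MPa.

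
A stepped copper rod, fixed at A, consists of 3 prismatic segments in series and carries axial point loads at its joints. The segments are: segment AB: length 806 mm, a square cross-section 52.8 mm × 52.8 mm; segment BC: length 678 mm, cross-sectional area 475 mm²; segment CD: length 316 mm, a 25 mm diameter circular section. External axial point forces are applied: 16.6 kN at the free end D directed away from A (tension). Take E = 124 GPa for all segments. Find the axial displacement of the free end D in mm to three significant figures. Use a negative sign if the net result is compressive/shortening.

0.316 mm

Internal axial forces (sectioning from the free end, tension +): N_CD = 16.6 kN, N_BC = 16.6 kN, N_AB = 16.6 kN.
A_AB = 2788 mm².
A_CD = 490.9 mm².
δ_AB = 16600·806/(2788·124000) = 0.0387 mm
δ_BC = 16600·678/(475·124000) = 0.1911 mm
δ_CD = 16600·316/(490.9·124000) = 0.08618 mm
δ = Σδ_i = 0.316 mm.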